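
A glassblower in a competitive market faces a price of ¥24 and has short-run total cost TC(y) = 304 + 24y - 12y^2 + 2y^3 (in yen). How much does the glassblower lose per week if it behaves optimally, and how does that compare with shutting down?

AVC = 24 - 12y + 2y^2; min AVC = ¥6 at y = 3. Since P = ¥24 ≥ min AVC, the firm produces.
With MC = 24 - 24y + 6y^2, P = MC on the upward-sloping part at y* = 4.
TR = 24·4 = 96. TC = 304 + 32 = 336. Profit = 96 − 336 = -¥240.
That loss of ¥240 beats the ¥304 the firm would lose by shutting down; producing recovers ¥64 of fixed cost.

Profit = -¥240 at y = 4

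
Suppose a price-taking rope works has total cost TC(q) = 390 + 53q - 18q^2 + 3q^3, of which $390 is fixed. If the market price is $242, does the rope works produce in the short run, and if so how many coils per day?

Variable cost is VC = 53q - 18q^2 + 3q^3, so AVC = VC/q = 53 - 18q + 3q^2 and MC = dTC/dq = 53 - 36q + 9q^2.
The AVC parabola has its vertex at q = 18/6 = 3, where AVC = 53 - 18·3 + 3·3^2 = $26.
Because $242 ≥ $26, revenue can cover variable cost; the firm operates.
P = MC gives -189 - 36q + 9q^2 = 0, with roots -3 and 7. Take the larger (rising MC): q* = 7.
Check: AVC at q = 7 is $74 ≤ P, so revenue covers variable cost.
Profit = P·q − TC = 242·7 − 908 = $786.

Produce at q = 7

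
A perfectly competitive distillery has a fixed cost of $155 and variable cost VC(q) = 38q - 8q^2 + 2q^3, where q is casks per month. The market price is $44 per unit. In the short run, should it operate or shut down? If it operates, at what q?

Produce at q = 3

Strip out fixed cost: VC = 38q - 8q^2 + 2q^3. Then AVC = 38 - 8q + 2q^2 and MC = 38 - 16q + 6q^2.
AVC is minimized where dAVC/dq = -8 + 4q = 0, at q = 2; min AVC = 38 - 8·2 + 2·2^2 = $30.
Because $44 ≥ $30, revenue can cover variable cost; the firm operates.
Solving P = MC: -6 - 16q + 6q^2 = 0 ⇒ q = -1/3 or 3. On the upward-sloping branch, q* = 3.
Check: AVC at q = 3 is $32 ≤ P, so revenue covers variable cost.
Profit = P·q − TC = 44·3 − 251 = -$119, a loss, but smaller than the $155 fixed cost the firm would lose by shutting down.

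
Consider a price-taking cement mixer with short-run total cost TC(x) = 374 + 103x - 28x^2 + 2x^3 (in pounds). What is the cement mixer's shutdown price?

The shutdown price is the minimum of AVC. VC = 103x - 28x^2 + 2x^3, so AVC = 103 - 28x + 2x^2.
dAVC/dx = -28 + 4x = 0 gives x = 7. min AVC = 103 - 28·7 + 2·7^2 = 5.
So the shutdown price is £5.

£5 per unit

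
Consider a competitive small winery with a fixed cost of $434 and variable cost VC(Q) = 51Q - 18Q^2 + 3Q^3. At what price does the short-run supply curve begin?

The firm shuts down when price falls below the minimum of average variable cost. AVC = VC/Q = 51 - 18Q + 3Q^2.
At the minimum of AVC, MC = AVC. MC = 51 - 36Q + 9Q^2; setting MC = AVC gives 6Q^2 - 18Q = 0, so Q = 3. min AVC = 24.
The firm shuts down for any P below $24.

$24 per unit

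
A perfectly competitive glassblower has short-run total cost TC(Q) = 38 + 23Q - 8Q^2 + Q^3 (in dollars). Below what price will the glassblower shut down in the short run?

The shutdown price is the minimum of AVC. VC = 23Q - 8Q^2 + Q^3, so AVC = 23 - 8Q + Q^2.
At the minimum of AVC, MC = AVC. MC = 23 - 16Q + 3Q^2; setting MC = AVC gives 2Q^2 - 8Q = 0, so Q = 4. min AVC = 7.
So the shutdown price is $7.

$7 per unit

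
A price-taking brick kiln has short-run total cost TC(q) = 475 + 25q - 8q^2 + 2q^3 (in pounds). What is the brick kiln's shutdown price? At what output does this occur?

Short-run supply begins at min AVC. From VC = 25q - 8q^2 + 2q^3, AVC = 25 - 8q + 2q^2.
At the minimum of AVC, MC = AVC. MC = 25 - 16q + 6q^2; setting MC = AVC gives 4q^2 - 8q = 0, so q = 2. min AVC = 17.
The firm shuts down for any P below £17.

£17 per unit, at q = 2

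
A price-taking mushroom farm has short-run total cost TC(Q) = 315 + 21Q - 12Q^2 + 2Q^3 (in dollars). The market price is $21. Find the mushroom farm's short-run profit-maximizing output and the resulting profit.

AVC = 21 - 12Q + 2Q^2; min AVC = $3 at Q = 3. Since P = $21 ≥ min AVC, the firm produces.
MC = 21 - 24Q + 6Q^2. Setting P = MC and taking the root on the rising branch gives Q* = 4.
TR = 21·4 = 84. TC = 315 + 20 = 335. Profit = 84 − 335 = -$251.
By producing, the firm covers all variable cost plus $64 of fixed cost; shutting down would lose the full $315.

Profit = -$251 at Q = 4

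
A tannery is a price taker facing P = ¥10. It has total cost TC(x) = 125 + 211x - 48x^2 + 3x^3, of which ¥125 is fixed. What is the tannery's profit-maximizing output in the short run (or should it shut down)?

Shut down

From TC, MC = TC'(x) = 211 - 96x + 9x^2 and AVC = VC/x = 211 - 48x + 3x^2.
AVC is minimized where dAVC/dx = -48 + 6x = 0, at x = 8; min AVC = 211 - 48·8 + 3·8^2 = ¥19.
With P < min AVC (¥10 < ¥19), every unit sold adds to the loss.
Best response: produce nothing and absorb the ¥125 fixed cost.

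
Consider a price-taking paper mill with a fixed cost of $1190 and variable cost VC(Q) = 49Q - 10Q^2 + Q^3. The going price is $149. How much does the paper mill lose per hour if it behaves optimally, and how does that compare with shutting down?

Profit = -$190 at Q = 10

AVC = 49 - 10Q + Q^2 has its minimum $24 at Q = 5; price $149 clears that bar, so the firm operates.
With MC = 49 - 20Q + 3Q^2, P = MC on the upward-sloping part at Q* = 10.
TR = 149·10 = 1490. TC = 1190 + 490 = 1680. Profit = 1490 − 1680 = -$190.
By producing, the firm covers all variable cost plus $1000 of fixed cost; shutting down would lose the full $1190.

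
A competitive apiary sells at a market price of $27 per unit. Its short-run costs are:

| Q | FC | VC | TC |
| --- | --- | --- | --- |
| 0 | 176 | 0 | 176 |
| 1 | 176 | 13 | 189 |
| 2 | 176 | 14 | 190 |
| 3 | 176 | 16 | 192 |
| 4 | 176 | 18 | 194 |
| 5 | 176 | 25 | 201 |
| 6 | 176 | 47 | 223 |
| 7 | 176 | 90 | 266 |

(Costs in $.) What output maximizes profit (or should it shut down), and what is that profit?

Q = 6; profit = -$61

Tabulate TR − TC: Q=0: -176; Q=1: -162; Q=2: -136; Q=3: -111; Q=4: -86; Q=5: -66; Q=6: -61; Q=7: -77.
Profit is maximized at Q = 6. AVC there is 47/6 = $7.83 ≤ P, so producing beats shutting down (which would give -$176).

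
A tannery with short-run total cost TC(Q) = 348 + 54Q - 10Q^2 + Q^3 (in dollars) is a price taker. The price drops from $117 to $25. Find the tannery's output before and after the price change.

MC = 54 - 20Q + 3Q^2; the shutdown threshold is min AVC = $29 (at Q = 5).
At P = $117 ≥ min AVC, set P = MC on the rising branch: Q = 9.
At P = $25 < min AVC = $29, price no longer covers variable cost at any output, so the firm shuts down: Q = 0.

Output falls from 9 to 0 (the firm shuts down)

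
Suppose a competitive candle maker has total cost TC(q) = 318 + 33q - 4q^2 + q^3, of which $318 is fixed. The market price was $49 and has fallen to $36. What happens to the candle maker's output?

MC = 33 - 8q + 3q^2; the shutdown threshold is min AVC = $29 (at q = 2).
At P = $49 ≥ min AVC, set P = MC on the rising branch: q = 4.
At P = $36 ≥ min AVC, set P = MC: q = 3. The firm stays open but cuts output.

Output falls from 4 to 3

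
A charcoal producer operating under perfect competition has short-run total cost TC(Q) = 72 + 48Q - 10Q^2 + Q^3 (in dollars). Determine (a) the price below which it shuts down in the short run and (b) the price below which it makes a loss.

Shutdown price = min AVC. AVC = 48 - 10Q + Q^2, with vertex at Q = 5 and minimum $23.
ATC = 72/Q + 48 - 10Q + Q^2. Setting dATC/dQ = −72/Q^2 − 10 + 2Q = 0 gives Q = 6 (since 2·6^3 − 10·6^2 = 72).
min ATC = 72/6 + 48 − 10·6 + 6^2 = $36. That is the break-even price.
Between these two prices the firm operates at a loss; above $36 it earns a profit.

Shutdown price = $23; break-even price = $36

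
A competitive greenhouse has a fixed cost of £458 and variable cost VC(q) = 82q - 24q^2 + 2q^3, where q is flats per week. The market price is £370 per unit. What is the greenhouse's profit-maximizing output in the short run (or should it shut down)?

Produce at q = 12

From TC, MC = TC'(q) = 82 - 48q + 6q^2 and AVC = VC/q = 82 - 24q + 2q^2.
The AVC parabola has its vertex at q = 24/4 = 6, where AVC = 82 - 24·6 + 2·6^2 = £10.
P = £370 exceeds min AVC = £10, so the firm stays open.
P = MC gives -288 - 48q + 6q^2 = 0, with roots -4 and 12. Take the larger (rising MC): q* = 12.
Check: AVC at q = 12 is £82 ≤ P, so revenue covers variable cost.
Profit = P·q − TC = 370·12 − 1442 = £2998.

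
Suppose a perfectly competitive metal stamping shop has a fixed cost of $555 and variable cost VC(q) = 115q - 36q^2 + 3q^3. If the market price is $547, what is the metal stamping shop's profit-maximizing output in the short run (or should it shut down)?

Variable cost is VC = 115q - 36q^2 + 3q^3, so AVC = VC/q = 115 - 36q + 3q^2 and MC = dTC/dq = 115 - 72q + 9q^2.
AVC hits its minimum where MC = AVC, at q = 6, giving min AVC = 115 - 36·6 + 3·6^2 = $7.
Because $547 ≥ $7, revenue can cover variable cost; the firm operates.
P = MC gives -432 - 72q + 9q^2 = 0, with roots -4 and 12. Take the larger (rising MC): q* = 12.
Check: AVC at q = 12 is $115 ≤ P, so revenue covers variable cost.
Profit = P·q − TC = 547·12 − 1935 = $4629.

Produce at q = 12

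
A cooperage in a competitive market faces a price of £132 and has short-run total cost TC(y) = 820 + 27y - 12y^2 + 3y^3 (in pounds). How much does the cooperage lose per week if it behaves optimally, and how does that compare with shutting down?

Profit = -£370 at y = 5

AVC = 27 - 12y + 3y^2; min AVC = £15 at y = 2. Since P = £132 ≥ min AVC, the firm produces.
With MC = 27 - 24y + 9y^2, P = MC on the upward-sloping part at y* = 5.
TR = 132·5 = 660. TC = 820 + 210 = 1030. Profit = 660 − 1030 = -£370.
That loss of £370 beats the £820 the firm would lose by shutting down; producing recovers £450 of fixed cost.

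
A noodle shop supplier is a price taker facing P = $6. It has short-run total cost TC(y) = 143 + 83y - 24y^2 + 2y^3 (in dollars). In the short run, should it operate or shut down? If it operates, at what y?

Shut down

Strip out fixed cost: VC = 83y - 24y^2 + 2y^3. Then AVC = 83 - 24y + 2y^2 and MC = 83 - 48y + 6y^2.
AVC hits its minimum where MC = AVC, at y = 6, giving min AVC = 83 - 24·6 + 2·6^2 = $11.
Since P = $6 < min AVC = $11, price fails to cover variable cost at any output.
Shutting down limits the loss to fixed cost, $143.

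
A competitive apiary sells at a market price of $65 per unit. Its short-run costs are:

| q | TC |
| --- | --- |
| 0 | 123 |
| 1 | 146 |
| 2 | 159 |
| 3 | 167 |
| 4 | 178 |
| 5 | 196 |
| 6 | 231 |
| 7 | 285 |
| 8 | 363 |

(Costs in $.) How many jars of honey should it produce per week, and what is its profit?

q = 7; profit = $170

Profit at each row (π = 65q − TC): q=0: -123; q=1: -81; q=2: -29; q=3: 28; q=4: 82; q=5: 129; q=6: 159; q=7: 170; q=8: 157.
Profit is maximized at q = 7. AVC there is 162/7 = $23.14 ≤ P, so producing beats shutting down (which would give -$123).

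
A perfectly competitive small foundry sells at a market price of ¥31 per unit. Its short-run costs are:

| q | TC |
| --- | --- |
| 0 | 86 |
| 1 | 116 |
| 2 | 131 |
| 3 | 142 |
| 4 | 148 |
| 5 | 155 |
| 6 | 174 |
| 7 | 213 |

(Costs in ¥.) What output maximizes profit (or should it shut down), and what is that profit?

q = 6; profit = ¥12

Compute π = P·q − TC at each output: q=0: -86; q=1: -85; q=2: -69; q=3: -49; q=4: -24; q=5: 0; q=6: 12; q=7: 4.
Profit is maximized at q = 6. AVC there is 88/6 = ¥14.67 ≤ P, so producing beats shutting down (which would give -¥86).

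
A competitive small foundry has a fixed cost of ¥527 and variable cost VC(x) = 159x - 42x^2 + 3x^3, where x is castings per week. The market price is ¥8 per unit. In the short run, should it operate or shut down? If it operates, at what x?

Shut down

Strip out fixed cost: VC = 159x - 42x^2 + 3x^3. Then AVC = 159 - 42x + 3x^2 and MC = 159 - 84x + 9x^2.
AVC hits its minimum where MC = AVC, at x = 7, giving min AVC = 159 - 42·7 + 3·7^2 = ¥12.
Since P = ¥8 < min AVC = ¥12, price fails to cover variable cost at any output.
Best response: produce nothing and absorb the ¥527 fixed cost.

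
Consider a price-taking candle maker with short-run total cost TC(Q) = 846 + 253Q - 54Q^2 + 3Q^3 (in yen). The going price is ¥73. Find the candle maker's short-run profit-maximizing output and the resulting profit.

AVC = 253 - 54Q + 3Q^2; min AVC = ¥10 at Q = 9. Since P = ¥73 ≥ min AVC, the firm produces.
MC = 253 - 108Q + 9Q^2. Setting P = MC and taking the root on the rising branch gives Q* = 10.
TR = 73·10 = 730. TC = 846 + 130 = 976. Profit = 730 − 976 = -¥246.
By producing, the firm covers all variable cost plus ¥600 of fixed cost; shutting down would lose the full ¥846.

Profit = -¥246 at Q = 10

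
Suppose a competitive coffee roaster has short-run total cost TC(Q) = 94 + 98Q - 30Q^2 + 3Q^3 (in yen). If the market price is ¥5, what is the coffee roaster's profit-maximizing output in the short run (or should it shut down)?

From TC, MC = TC'(Q) = 98 - 60Q + 9Q^2 and AVC = VC/Q = 98 - 30Q + 3Q^2.
The AVC parabola has its vertex at Q = 30/6 = 5, where AVC = 98 - 30·5 + 3·5^2 = ¥23.
With P < min AVC (¥5 < ¥23), every unit sold adds to the loss.
Shutting down limits the loss to fixed cost, ¥94.

Shut down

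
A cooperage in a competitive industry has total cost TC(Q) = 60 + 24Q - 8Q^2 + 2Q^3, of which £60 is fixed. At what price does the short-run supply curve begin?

£16 per unit

The shutdown price is the minimum of AVC. VC = 24Q - 8Q^2 + 2Q^3, so AVC = 24 - 8Q + 2Q^2.
At the minimum of AVC, MC = AVC. MC = 24 - 16Q + 6Q^2; setting MC = AVC gives 4Q^2 - 8Q = 0, so Q = 2. min AVC = 16.
For P < £16 the firm produces nothing.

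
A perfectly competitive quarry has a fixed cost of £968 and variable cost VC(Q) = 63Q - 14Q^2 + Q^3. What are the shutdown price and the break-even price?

Shutdown price = £14; break-even price = £118

Shutdown price = min AVC. AVC = 63 - 14Q + Q^2, with vertex at Q = 7 and minimum £14.
ATC = 968/Q + 63 - 14Q + Q^2. Setting dATC/dQ = −968/Q^2 − 14 + 2Q = 0 gives Q = 11 (since 2·11^3 − 14·11^2 = 968).
min ATC = 968/11 + 63 − 14·11 + 11^2 = £118. That is the break-even price.
For £14 ≤ P < £118 the firm produces at a loss; below £14 it shuts down.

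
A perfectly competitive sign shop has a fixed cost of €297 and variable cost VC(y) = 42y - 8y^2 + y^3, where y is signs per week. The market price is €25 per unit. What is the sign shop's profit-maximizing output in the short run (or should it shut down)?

Shut down

Strip out fixed cost: VC = 42y - 8y^2 + y^3. Then AVC = 42 - 8y + y^2 and MC = 42 - 16y + 3y^2.
AVC hits its minimum where MC = AVC, at y = 4, giving min AVC = 42 - 8·4 + 4^2 = €26.
P = €25 lies below min AVC = €26; no output level covers variable cost.
The firm minimizes its loss by shutting down and losing only its fixed cost of €297.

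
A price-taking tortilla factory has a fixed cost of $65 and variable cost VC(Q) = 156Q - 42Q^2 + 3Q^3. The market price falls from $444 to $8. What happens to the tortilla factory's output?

Output falls from 12 to 0 (the firm shuts down)

MC = 156 - 84Q + 9Q^2; the shutdown threshold is min AVC = $9 (at Q = 7).
With P = $444 above the shutdown price, P = MC gives Q = 12.
At P = $8 < min AVC = $9, price no longer covers variable cost at any output, so the firm shuts down: Q = 0.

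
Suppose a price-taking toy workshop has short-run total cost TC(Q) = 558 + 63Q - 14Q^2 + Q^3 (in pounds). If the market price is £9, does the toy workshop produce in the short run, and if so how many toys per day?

Variable cost is VC = 63Q - 14Q^2 + Q^3, so AVC = VC/Q = 63 - 14Q + Q^2 and MC = dTC/dQ = 63 - 28Q + 3Q^2.
The AVC parabola has its vertex at Q = 14/2 = 7, where AVC = 63 - 14·7 + 7^2 = £14.
Since P = £9 < min AVC = £14, price fails to cover variable cost at any output.
Shutting down limits the loss to fixed cost, £558.

Shut down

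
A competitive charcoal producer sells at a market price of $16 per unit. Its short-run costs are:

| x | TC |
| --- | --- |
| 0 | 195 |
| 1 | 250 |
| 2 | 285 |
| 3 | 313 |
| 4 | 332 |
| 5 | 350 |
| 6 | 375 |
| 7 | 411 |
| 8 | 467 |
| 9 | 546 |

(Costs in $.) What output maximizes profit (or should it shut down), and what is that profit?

Tabulate TR − TC: x=0: -195; x=1: -234; x=2: -253; x=3: -265; x=4: -268; x=5: -270; x=6: -279; x=7: -299; x=8: -339; x=9: -402.
Profit is highest at x = 0. Equivalently, the lowest AVC in the table is 180/6 ≈ $30 at x = 6, and P = $16 falls below it — price never covers variable cost, so the firm shuts down and loses only its fixed cost.

x = 0 (shut down); profit = -$195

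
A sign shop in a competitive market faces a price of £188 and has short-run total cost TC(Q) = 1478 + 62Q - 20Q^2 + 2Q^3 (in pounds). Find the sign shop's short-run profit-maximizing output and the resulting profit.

Profit = -£182 at Q = 9

AVC = 62 - 20Q + 2Q^2; min AVC = £12 at Q = 5. Since P = £188 ≥ min AVC, the firm produces.
MC = 62 - 40Q + 6Q^2. Setting P = MC and taking the root on the rising branch gives Q* = 9.
TR = 188·9 = 1692. TC = 1478 + 396 = 1874. Profit = 1692 − 1874 = -£182.
By producing, the firm covers all variable cost plus £1296 of fixed cost; shutting down would lose the full £1478.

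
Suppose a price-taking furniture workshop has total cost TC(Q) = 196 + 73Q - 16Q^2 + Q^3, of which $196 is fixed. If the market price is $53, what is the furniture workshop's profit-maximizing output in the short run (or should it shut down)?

Produce at Q = 10

Variable cost is VC = 73Q - 16Q^2 + Q^3, so AVC = VC/Q = 73 - 16Q + Q^2 and MC = dTC/dQ = 73 - 32Q + 3Q^2.
AVC hits its minimum where MC = AVC, at Q = 8, giving min AVC = 73 - 16·8 + 8^2 = $9.
P = $53 exceeds min AVC = $9, so the firm stays open.
Set P = MC: 53 = 73 - 32Q + 3Q^2 → 20 - 32Q + 3Q^2 = 0. The roots are Q = 2/3 and Q = 10; the profit-maximizing output is on the rising part of MC, so Q* = 10.
Check: AVC at Q = 10 is $13 ≤ P, so revenue covers variable cost.
Profit = P·Q − TC = 53·10 − 326 = $204.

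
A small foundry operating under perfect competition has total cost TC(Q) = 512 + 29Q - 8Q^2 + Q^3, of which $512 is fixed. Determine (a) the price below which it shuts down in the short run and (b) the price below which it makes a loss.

Shutdown price = min AVC. AVC = 29 - 8Q + Q^2, with vertex at Q = 4 and minimum $13.
ATC = 512/Q + 29 - 8Q + Q^2. Setting dATC/dQ = −512/Q^2 − 8 + 2Q = 0 gives Q = 8 (since 2·8^3 − 8·8^2 = 512).
min ATC = 512/8 + 29 − 8·8 + 8^2 = $93. That is the break-even price.
Between these two prices the firm operates at a loss; above $93 it earns a profit.

Shutdown price = $13; break-even price = $93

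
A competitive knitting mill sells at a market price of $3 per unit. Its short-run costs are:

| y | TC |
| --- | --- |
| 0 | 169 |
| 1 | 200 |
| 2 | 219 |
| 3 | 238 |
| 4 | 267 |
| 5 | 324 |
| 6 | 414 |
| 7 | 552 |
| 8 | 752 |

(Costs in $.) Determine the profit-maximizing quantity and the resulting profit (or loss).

y = 0 (shut down); profit = -$169

Compute π = P·y − TC at each output: y=0: -169; y=1: -197; y=2: -213; y=3: -229; y=4: -255; y=5: -309; y=6: -396; y=7: -531; y=8: -728.
Profit is highest at y = 0. Equivalently, the lowest AVC in the table is 69/3 ≈ $23 at y = 3, and P = $3 falls below it — price never covers variable cost, so the firm shuts down and loses only its fixed cost.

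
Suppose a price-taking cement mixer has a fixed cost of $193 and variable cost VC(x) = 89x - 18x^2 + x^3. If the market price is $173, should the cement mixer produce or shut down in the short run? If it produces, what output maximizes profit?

Produce at x = 14

Variable cost is VC = 89x - 18x^2 + x^3, so AVC = VC/x = 89 - 18x + x^2 and MC = dTC/dx = 89 - 36x + 3x^2.
AVC is minimized where dAVC/dx = -18 + 2x = 0, at x = 9; min AVC = 89 - 18·9 + 9^2 = $8.
P = $173 exceeds min AVC = $8, so the firm stays open.
Solving P = MC: -84 - 36x + 3x^2 = 0 ⇒ x = -2 or 14. On the upward-sloping branch, x* = 14.
Check: AVC at x = 14 is $33 ≤ P, so revenue covers variable cost.
Profit = P·x − TC = 173·14 − 655 = $1767.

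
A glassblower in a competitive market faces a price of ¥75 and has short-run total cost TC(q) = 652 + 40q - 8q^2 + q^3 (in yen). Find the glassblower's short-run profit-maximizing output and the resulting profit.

AVC = 40 - 8q + q^2 has its minimum ¥24 at q = 4; price ¥75 clears that bar, so the firm operates.
MC = 40 - 16q + 3q^2. Setting P = MC and taking the root on the rising branch gives q* = 7.
TR = 75·7 = 525. TC = 652 + 231 = 883. Profit = 525 − 883 = -¥358.
Shutting down would mean losing the fixed cost of ¥652, so operating at a loss of ¥358 is better by ¥294.

Profit = -¥358 at q = 7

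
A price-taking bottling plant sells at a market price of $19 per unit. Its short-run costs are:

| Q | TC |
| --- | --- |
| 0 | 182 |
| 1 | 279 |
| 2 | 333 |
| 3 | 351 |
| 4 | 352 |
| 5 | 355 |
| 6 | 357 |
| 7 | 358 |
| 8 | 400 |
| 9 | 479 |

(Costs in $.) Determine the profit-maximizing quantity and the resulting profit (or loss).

Compute π = P·Q − TC at each output: Q=0: -182; Q=1: -260; Q=2: -295; Q=3: -294; Q=4: -276; Q=5: -260; Q=6: -243; Q=7: -225; Q=8: -248; Q=9: -308.
Profit is highest at Q = 0. Equivalently, the lowest AVC in the table is 176/7 ≈ $25.14 at Q = 7, and P = $19 falls below it — price never covers variable cost, so the firm shuts down and loses only its fixed cost.

Q = 0 (shut down); profit = -$182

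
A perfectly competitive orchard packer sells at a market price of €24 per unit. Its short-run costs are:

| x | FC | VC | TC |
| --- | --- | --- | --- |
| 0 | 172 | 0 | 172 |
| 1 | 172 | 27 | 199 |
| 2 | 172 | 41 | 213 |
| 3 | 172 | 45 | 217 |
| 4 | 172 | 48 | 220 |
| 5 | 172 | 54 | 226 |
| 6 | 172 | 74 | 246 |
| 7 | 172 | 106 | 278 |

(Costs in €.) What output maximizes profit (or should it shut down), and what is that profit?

Compute π = P·x − TC at each output: x=0: -172; x=1: -175; x=2: -165; x=3: -145; x=4: -124; x=5: -106; x=6: -102; x=7: -110.
Profit is maximized at x = 6. AVC there is 74/6 = €12.33 ≤ P, so producing beats shutting down (which would give -€172).

x = 6; profit = -€102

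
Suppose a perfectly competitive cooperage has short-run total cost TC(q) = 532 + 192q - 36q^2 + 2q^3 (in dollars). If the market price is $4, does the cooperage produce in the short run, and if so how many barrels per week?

Variable cost is VC = 192q - 36q^2 + 2q^3, so AVC = VC/q = 192 - 36q + 2q^2 and MC = dTC/dq = 192 - 72q + 6q^2.
The AVC parabola has its vertex at q = 36/4 = 9, where AVC = 192 - 36·9 + 2·9^2 = $30.
P = $4 lies below min AVC = $30; no output level covers variable cost.
Shutting down limits the loss to fixed cost, $532.

Shut down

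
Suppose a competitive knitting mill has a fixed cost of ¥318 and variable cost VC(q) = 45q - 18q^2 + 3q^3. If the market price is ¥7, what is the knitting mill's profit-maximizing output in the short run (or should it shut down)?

Shut down

Variable cost is VC = 45q - 18q^2 + 3q^3, so AVC = VC/q = 45 - 18q + 3q^2 and MC = dTC/dq = 45 - 36q + 9q^2.
AVC hits its minimum where MC = AVC, at q = 3, giving min AVC = 45 - 18·3 + 3·3^2 = ¥18.
Since P = ¥7 < min AVC = ¥18, price fails to cover variable cost at any output.
Shutting down limits the loss to fixed cost, ¥318.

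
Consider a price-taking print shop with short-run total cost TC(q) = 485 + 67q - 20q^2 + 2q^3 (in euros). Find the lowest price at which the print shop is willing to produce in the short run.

The firm shuts down when price falls below the minimum of average variable cost. AVC = VC/q = 67 - 20q + 2q^2.
At the minimum of AVC, MC = AVC. MC = 67 - 40q + 6q^2; setting MC = AVC gives 4q^2 - 20q = 0, so q = 5. min AVC = 17.
The firm shuts down for any P below €17.

€17 per unit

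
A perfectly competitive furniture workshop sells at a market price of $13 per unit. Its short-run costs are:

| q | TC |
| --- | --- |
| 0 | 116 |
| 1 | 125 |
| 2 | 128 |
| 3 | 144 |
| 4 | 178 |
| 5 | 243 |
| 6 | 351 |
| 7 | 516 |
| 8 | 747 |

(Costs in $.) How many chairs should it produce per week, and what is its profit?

Compute π = P·q − TC at each output: q=0: -116; q=1: -112; q=2: -102; q=3: -105; q=4: -126; q=5: -178; q=6: -273; q=7: -425; q=8: -643.
Profit is maximized at q = 2. AVC there is 12/2 = $6 ≤ P, so producing beats shutting down (which would give -$116).

q = 2; profit = -$102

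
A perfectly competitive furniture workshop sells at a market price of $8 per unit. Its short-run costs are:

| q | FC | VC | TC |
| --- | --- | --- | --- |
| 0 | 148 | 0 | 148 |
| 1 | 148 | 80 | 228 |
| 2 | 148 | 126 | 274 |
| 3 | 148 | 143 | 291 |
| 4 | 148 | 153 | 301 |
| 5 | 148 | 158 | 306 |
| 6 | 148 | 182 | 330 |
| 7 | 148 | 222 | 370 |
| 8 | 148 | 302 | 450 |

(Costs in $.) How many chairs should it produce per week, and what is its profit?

q = 0 (shut down); profit = -$148

Compute π = P·q − TC at each output: q=0: -148; q=1: -220; q=2: -258; q=3: -267; q=4: -269; q=5: -266; q=6: -282; q=7: -314; q=8: -386.
Profit is highest at q = 0. Equivalently, the lowest AVC in the table is 182/6 ≈ $30.33 at q = 6, and P = $8 falls below it — price never covers variable cost, so the firm shuts down and loses only its fixed cost.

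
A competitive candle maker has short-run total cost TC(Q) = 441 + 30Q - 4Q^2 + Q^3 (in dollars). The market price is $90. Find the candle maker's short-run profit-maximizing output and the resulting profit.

AVC = 30 - 4Q + Q^2; min AVC = $26 at Q = 2. Since P = $90 ≥ min AVC, the firm produces.
MC = 30 - 8Q + 3Q^2. Setting P = MC and taking the root on the rising branch gives Q* = 6.
TR = 90·6 = 540. TC = 441 + 252 = 693. Profit = 540 − 693 = -$153.
That loss of $153 beats the $441 the firm would lose by shutting down; producing recovers $288 of fixed cost.

Profit = -$153 at Q = 6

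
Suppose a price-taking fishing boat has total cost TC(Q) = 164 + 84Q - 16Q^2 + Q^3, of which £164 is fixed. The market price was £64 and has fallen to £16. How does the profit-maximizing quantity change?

Output falls from 10 to 0 (the firm shuts down)

AVC = 84 - 16Q + Q^2, minimized at Q = 8 where min AVC = £20. MC = 84 - 32Q + 3Q^2.
At P = £64 ≥ min AVC, set P = MC on the rising branch: Q = 10.
At P = £16 < min AVC = £20, price no longer covers variable cost at any output, so the firm shuts down: Q = 0.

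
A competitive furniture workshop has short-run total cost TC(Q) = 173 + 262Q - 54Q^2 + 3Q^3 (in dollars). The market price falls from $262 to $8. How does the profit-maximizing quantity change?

MC = 262 - 108Q + 9Q^2; the shutdown threshold is min AVC = $19 (at Q = 9).
With P = $262 above the shutdown price, P = MC gives Q = 12.
At P = $8 < min AVC = $19, price no longer covers variable cost at any output, so the firm shuts down: Q = 0.

Output falls from 12 to 0 (the firm shuts down)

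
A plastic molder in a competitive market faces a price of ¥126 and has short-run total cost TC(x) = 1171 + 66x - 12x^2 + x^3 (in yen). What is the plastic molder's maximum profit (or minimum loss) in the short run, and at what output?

AVC = 66 - 12x + x^2; min AVC = ¥30 at x = 6. Since P = ¥126 ≥ min AVC, the firm produces.
With MC = 66 - 24x + 3x^2, P = MC on the upward-sloping part at x* = 10.
TR = 126·10 = 1260. TC = 1171 + 460 = 1631. Profit = 1260 − 1631 = -¥371.
By producing, the firm covers all variable cost plus ¥800 of fixed cost; shutting down would lose the full ¥1171.

Profit = -¥371 at x = 10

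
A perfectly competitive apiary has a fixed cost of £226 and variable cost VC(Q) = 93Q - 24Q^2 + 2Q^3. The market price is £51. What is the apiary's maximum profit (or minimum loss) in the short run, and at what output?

AVC = 93 - 24Q + 2Q^2; min AVC = £21 at Q = 6. Since P = £51 ≥ min AVC, the firm produces.
MC = 93 - 48Q + 6Q^2. Setting P = MC and taking the root on the rising branch gives Q* = 7.
TR = 51·7 = 357. TC = 226 + 161 = 387. Profit = 357 − 387 = -£30.
By producing, the firm covers all variable cost plus £196 of fixed cost; shutting down would lose the full £226.

Profit = -£30 at Q = 7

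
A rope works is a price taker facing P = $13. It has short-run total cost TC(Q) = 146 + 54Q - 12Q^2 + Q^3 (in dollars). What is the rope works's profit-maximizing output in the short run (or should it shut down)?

Shut down

Variable cost is VC = 54Q - 12Q^2 + Q^3, so AVC = VC/Q = 54 - 12Q + Q^2 and MC = dTC/dQ = 54 - 24Q + 3Q^2.
The AVC parabola has its vertex at Q = 12/2 = 6, where AVC = 54 - 12·6 + 6^2 = $18.
With P < min AVC ($13 < $18), every unit sold adds to the loss.
The firm minimizes its loss by shutting down and losing only its fixed cost of $146.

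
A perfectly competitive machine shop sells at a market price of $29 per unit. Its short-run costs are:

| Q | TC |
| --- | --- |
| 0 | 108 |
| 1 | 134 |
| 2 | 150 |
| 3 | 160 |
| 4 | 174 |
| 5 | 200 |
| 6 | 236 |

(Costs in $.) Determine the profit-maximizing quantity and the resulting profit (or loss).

Profit at each row (π = 29Q − TC): Q=0: -108; Q=1: -105; Q=2: -92; Q=3: -73; Q=4: -58; Q=5: -55; Q=6: -62.
Profit is maximized at Q = 5. AVC there is 92/5 = $18.40 ≤ P, so producing beats shutting down (which would give -$108).

Q = 5; profit = -$55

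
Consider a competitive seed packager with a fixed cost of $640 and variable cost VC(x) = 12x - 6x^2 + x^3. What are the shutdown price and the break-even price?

Shutdown price = $3; break-even price = $108

Shutdown price = min AVC. AVC = 12 - 6x + x^2, with vertex at x = 3 and minimum $3.
ATC = 640/x + 12 - 6x + x^2. Setting dATC/dx = −640/x^2 − 6 + 2x = 0 gives x = 8 (since 2·8^3 − 6·8^2 = 640).
min ATC = 640/8 + 12 − 6·8 + 8^2 = $108. That is the break-even price.
For $3 ≤ P < $108 the firm produces at a loss; below $3 it shuts down.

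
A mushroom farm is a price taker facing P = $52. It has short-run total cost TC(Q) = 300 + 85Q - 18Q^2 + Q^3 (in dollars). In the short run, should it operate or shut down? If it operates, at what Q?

Produce at Q = 11

Strip out fixed cost: VC = 85Q - 18Q^2 + Q^3. Then AVC = 85 - 18Q + Q^2 and MC = 85 - 36Q + 3Q^2.
AVC hits its minimum where MC = AVC, at Q = 9, giving min AVC = 85 - 18·9 + 9^2 = $4.
Because $52 ≥ $4, revenue can cover variable cost; the firm operates.
Set P = MC: 52 = 85 - 36Q + 3Q^2 → 33 - 36Q + 3Q^2 = 0. The roots are Q = 1 and Q = 11; the profit-maximizing output is on the rising part of MC, so Q* = 11.
Check: AVC at Q = 11 is $8 ≤ P, so revenue covers variable cost.
Profit = P·Q − TC = 52·11 − 388 = $184.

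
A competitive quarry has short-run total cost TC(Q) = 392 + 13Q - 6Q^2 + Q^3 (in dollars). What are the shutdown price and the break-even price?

Shutdown price = $4; break-even price = $76

AVC = 13 - 6Q + Q^2; minimized at Q = 3, giving min AVC = $4. That is the shutdown price.
ATC = 392/Q + 13 - 6Q + Q^2. Setting dATC/dQ = −392/Q^2 − 6 + 2Q = 0 gives Q = 7 (since 2·7^3 − 6·7^2 = 392).
min ATC = 392/7 + 13 − 6·7 + 7^2 = $76. That is the break-even price.
Between these two prices the firm operates at a loss; above $76 it earns a profit.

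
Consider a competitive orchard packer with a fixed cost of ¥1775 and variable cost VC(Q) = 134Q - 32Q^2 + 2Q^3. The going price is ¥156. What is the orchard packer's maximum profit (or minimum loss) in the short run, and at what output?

AVC = 134 - 32Q + 2Q^2; min AVC = ¥6 at Q = 8. Since P = ¥156 ≥ min AVC, the firm produces.
MC = 134 - 64Q + 6Q^2. Setting P = MC and taking the root on the rising branch gives Q* = 11.
TR = 156·11 = 1716. TC = 1775 + 264 = 2039. Profit = 1716 − 2039 = -¥323.
That loss of ¥323 beats the ¥1775 the firm would lose by shutting down; producing recovers ¥1452 of fixed cost.

Profit = -¥323 at Q = 11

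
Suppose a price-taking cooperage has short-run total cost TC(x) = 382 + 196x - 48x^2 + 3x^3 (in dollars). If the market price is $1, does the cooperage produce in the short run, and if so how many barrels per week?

Shut down

Strip out fixed cost: VC = 196x - 48x^2 + 3x^3. Then AVC = 196 - 48x + 3x^2 and MC = 196 - 96x + 9x^2.
AVC hits its minimum where MC = AVC, at x = 8, giving min AVC = 196 - 48·8 + 3·8^2 = $4.
With P < min AVC ($1 < $4), every unit sold adds to the loss.
The firm minimizes its loss by shutting down and losing only its fixed cost of $382.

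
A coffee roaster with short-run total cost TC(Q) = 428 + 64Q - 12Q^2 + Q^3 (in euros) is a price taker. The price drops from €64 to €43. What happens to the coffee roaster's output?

Output falls from 8 to 7

MC = 64 - 24Q + 3Q^2; the shutdown threshold is min AVC = €28 (at Q = 6).
With P = €64 above the shutdown price, P = MC gives Q = 8.
At P = €43 ≥ min AVC, set P = MC: Q = 7. The firm stays open but cuts output.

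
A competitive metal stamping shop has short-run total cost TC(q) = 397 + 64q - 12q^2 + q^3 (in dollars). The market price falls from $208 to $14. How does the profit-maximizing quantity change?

Output falls from 12 to 0 (the firm shuts down)

AVC = 64 - 12q + q^2, minimized at q = 6 where min AVC = $28. MC = 64 - 24q + 3q^2.
At P = $208 ≥ min AVC, set P = MC on the rising branch: q = 12.
At P = $14 < min AVC = $28, price no longer covers variable cost at any output, so the firm shuts down: q = 0.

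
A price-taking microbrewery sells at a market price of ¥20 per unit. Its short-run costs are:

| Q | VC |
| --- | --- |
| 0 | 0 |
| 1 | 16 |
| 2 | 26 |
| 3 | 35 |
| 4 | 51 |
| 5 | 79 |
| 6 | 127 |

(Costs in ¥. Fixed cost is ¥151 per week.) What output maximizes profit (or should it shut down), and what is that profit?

Tabulate TR − TC: Q=0: -151; Q=1: -147; Q=2: -137; Q=3: -126; Q=4: -122; Q=5: -130; Q=6: -158.
Profit is maximized at Q = 4. AVC there is 51/4 = ¥12.75 ≤ P, so producing beats shutting down (which would give -¥151).

Q = 4; profit = -¥122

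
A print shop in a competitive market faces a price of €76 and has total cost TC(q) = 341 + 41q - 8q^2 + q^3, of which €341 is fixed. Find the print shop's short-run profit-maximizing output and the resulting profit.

AVC = 41 - 8q + q^2 has its minimum €25 at q = 4; price €76 clears that bar, so the firm operates.
With MC = 41 - 16q + 3q^2, P = MC on the upward-sloping part at q* = 7.
TR = 76·7 = 532. TC = 341 + 238 = 579. Profit = 532 − 579 = -€47.
Shutting down would mean losing the fixed cost of €341, so operating at a loss of €47 is better by €294.

Profit = -€47 at q = 7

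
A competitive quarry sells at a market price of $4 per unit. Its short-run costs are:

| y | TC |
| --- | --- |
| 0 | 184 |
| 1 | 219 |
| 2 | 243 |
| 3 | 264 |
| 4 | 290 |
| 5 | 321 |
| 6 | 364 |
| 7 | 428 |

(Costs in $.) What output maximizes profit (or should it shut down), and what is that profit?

y = 0 (shut down); profit = -$184

Compute π = P·y − TC at each output: y=0: -184; y=1: -215; y=2: -235; y=3: -252; y=4: -274; y=5: -301; y=6: -340; y=7: -400.
Profit is highest at y = 0. Equivalently, the lowest AVC in the table is 106/4 ≈ $26.50 at y = 4, and P = $4 falls below it — price never covers variable cost, so the firm shuts down and loses only its fixed cost.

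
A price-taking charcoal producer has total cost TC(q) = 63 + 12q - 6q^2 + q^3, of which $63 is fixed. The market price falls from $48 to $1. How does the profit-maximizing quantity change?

Output falls from 6 to 0 (the firm shuts down)

AVC = 12 - 6q + q^2, minimized at q = 3 where min AVC = $3. MC = 12 - 12q + 3q^2.
With P = $48 above the shutdown price, P = MC gives q = 6.
At P = $1 < min AVC = $3, price no longer covers variable cost at any output, so the firm shuts down: q = 0.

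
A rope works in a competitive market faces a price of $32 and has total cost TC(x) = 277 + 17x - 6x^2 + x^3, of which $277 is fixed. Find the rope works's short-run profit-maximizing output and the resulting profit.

AVC = 17 - 6x + x^2; min AVC = $8 at x = 3. Since P = $32 ≥ min AVC, the firm produces.
MC = 17 - 12x + 3x^2. Setting P = MC and taking the root on the rising branch gives x* = 5.
TR = 32·5 = 160. TC = 277 + 60 = 337. Profit = 160 − 337 = -$177.
By producing, the firm covers all variable cost plus $100 of fixed cost; shutting down would lose the full $277.

Profit = -$177 at x = 5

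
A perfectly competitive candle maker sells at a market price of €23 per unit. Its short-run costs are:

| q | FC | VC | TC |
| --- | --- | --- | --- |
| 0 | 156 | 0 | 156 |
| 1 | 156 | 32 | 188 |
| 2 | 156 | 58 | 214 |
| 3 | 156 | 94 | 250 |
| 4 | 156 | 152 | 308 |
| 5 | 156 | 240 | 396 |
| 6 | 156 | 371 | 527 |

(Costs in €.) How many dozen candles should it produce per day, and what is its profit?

q = 0 (shut down); profit = -€156

Profit at each row (π = 23q − TC): q=0: -156; q=1: -165; q=2: -168; q=3: -181; q=4: -216; q=5: -281; q=6: -389.
Profit is highest at q = 0. Equivalently, the lowest AVC in the table is 58/2 ≈ €29 at q = 2, and P = €23 falls below it — price never covers variable cost, so the firm shuts down and loses only its fixed cost.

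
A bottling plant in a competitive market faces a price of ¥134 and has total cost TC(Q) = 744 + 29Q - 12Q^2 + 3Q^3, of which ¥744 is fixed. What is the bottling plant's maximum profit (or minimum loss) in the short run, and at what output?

AVC = 29 - 12Q + 3Q^2 has its minimum ¥17 at Q = 2; price ¥134 clears that bar, so the firm operates.
With MC = 29 - 24Q + 9Q^2, P = MC on the upward-sloping part at Q* = 5.
TR = 134·5 = 670. TC = 744 + 220 = 964. Profit = 670 − 964 = -¥294.
Shutting down would mean losing the fixed cost of ¥744, so operating at a loss of ¥294 is better by ¥450.

Profit = -¥294 at Q = 5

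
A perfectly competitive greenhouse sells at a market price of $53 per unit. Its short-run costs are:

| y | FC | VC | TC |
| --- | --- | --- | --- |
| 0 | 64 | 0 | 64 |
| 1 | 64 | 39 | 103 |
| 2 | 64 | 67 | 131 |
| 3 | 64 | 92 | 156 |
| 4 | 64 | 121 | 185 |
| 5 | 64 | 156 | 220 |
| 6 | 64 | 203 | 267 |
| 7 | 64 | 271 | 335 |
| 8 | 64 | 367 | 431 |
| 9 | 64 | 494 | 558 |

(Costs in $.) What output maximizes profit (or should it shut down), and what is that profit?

y = 6; profit = $51

Profit at each row (π = 53y − TC): y=0: -64; y=1: -50; y=2: -25; y=3: 3; y=4: 27; y=5: 45; y=6: 51; y=7: 36; y=8: -7; y=9: -81.
Profit is maximized at y = 6. AVC there is 203/6 = $33.83 ≤ P, so producing beats shutting down (which would give -$64).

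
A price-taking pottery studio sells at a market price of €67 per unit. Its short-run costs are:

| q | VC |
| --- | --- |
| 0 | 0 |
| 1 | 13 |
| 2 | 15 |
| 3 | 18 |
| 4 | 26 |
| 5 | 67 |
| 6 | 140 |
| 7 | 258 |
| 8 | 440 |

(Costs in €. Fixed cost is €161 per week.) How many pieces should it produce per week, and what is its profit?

q = 5; profit = €107

Compute π = P·q − TC at each output: q=0: -161; q=1: -107; q=2: -42; q=3: 22; q=4: 81; q=5: 107; q=6: 101; q=7: 50; q=8: -65.
Profit is maximized at q = 5. AVC there is 67/5 = €13.40 ≤ P, so producing beats shutting down (which would give -€161).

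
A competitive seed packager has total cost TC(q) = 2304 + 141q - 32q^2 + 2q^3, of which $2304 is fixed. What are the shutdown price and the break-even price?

AVC = 141 - 32q + 2q^2; minimized at q = 8, giving min AVC = $13. That is the shutdown price.
ATC = 2304/q + 141 - 32q + 2q^2. Setting dATC/dq = −2304/q^2 − 32 + 4q = 0 gives q = 12 (since 4·12^3 − 32·12^2 = 2304).
min ATC = 2304/12 + 141 − 32·12 + 2·12^2 = $237. That is the break-even price.
Between these two prices the firm operates at a loss; above $237 it earns a profit.

Shutdown price = $13; break-even price = $237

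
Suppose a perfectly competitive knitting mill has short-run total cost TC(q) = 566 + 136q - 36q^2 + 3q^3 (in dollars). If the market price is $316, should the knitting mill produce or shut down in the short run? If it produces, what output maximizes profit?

Strip out fixed cost: VC = 136q - 36q^2 + 3q^3. Then AVC = 136 - 36q + 3q^2 and MC = 136 - 72q + 9q^2.
The AVC parabola has its vertex at q = 36/6 = 6, where AVC = 136 - 36·6 + 3·6^2 = $28.
Because $316 ≥ $28, revenue can cover variable cost; the firm operates.
Solving P = MC: -180 - 72q + 9q^2 = 0 ⇒ q = -2 or 10. On the upward-sloping branch, q* = 10.
Check: AVC at q = 10 is $76 ≤ P, so revenue covers variable cost.
Profit = P·q − TC = 316·10 − 1326 = $1834.

Produce at q = 10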